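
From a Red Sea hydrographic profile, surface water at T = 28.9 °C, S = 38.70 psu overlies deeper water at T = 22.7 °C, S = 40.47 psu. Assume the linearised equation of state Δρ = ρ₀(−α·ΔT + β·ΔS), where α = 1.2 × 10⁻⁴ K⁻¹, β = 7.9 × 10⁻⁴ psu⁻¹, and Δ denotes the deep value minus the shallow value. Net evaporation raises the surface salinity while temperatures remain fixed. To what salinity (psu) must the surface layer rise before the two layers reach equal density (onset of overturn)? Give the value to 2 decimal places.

Neutral buoyancy requires −α(T_deep − T_surf) + β(S_deep − S_surf′) = 0.
S_surf′ = S_deep − (α/β)·ΔT = 40.47 − (1.2 × 10⁻⁴/7.9 × 10⁻⁴)·(-6.2) = 41.4118 psu.
Increase required: 41.4118 − 38.70 = 2.7118 psu.

41.41 psu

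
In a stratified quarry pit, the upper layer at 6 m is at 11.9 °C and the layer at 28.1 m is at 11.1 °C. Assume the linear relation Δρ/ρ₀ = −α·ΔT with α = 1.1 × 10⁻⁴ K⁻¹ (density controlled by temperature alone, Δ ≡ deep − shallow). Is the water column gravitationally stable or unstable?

stable

ΔT = 11.1 − 11.9 = -0.8 K, so Δρ/ρ₀ = −αΔT = 8.80 × 10⁻⁵.
Δρ/ρ₀ > 0, so Δρ > 0: deeper water is denser → statically stable.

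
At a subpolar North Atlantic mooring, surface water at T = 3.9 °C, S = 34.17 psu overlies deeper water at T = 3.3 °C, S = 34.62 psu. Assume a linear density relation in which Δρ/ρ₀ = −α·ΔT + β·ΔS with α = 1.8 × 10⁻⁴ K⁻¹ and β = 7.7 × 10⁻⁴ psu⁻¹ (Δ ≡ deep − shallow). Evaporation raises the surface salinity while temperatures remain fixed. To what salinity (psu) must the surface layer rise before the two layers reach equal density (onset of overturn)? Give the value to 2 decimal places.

34.76 psu

Neutral buoyancy requires −α(T_deep − T_surf) + β(S_deep − S_surf′) = 0.
S_surf′ = S_deep − (α/β)·ΔT = 34.62 − (1.8 × 10⁻⁴/7.7 × 10⁻⁴)·(-0.6) = 34.7603 psu.
Increase required: 34.7603 − 34.17 = 0.5903 psu.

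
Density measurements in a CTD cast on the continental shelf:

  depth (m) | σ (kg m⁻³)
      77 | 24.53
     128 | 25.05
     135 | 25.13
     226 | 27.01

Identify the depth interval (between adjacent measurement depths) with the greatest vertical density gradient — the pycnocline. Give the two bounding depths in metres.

135–226 m

Compute the density gradient over each adjacent pair:
  77–128 m: Δρ/Δz = 0.52/51 = 0.010 kg m⁻⁴
  128–135 m: Δρ/Δz = 0.08/7 = 0.011 kg m⁻⁴
  135–226 m: Δρ/Δz = 1.88/91 = 0.021 kg m⁻⁴
The largest gradient is in the 135–226 m interval — the pycnocline.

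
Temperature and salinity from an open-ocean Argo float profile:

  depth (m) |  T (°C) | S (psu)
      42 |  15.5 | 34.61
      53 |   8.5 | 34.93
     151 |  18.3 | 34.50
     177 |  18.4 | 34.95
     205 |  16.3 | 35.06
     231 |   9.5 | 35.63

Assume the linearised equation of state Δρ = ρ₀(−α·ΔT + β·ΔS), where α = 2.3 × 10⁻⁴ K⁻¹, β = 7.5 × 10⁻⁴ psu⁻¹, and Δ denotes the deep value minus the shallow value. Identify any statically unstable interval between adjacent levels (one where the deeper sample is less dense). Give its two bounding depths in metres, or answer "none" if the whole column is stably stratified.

53–151 m

Evaluate Δρ/ρ₀ = −αΔT + βΔS across each adjacent pair:
  42–53 m: −αΔT+βΔS = −(2.3 × 10⁻⁴)(-7.0)+(7.5 × 10⁻⁴)(+0.32) = 1.9 × 10⁻³ → stable
  53–151 m: −αΔT+βΔS = −(2.3 × 10⁻⁴)(+9.8)+(7.5 × 10⁻⁴)(-0.43) = -2.6 × 10⁻³ → UNSTABLE
  151–177 m: −αΔT+βΔS = −(2.3 × 10⁻⁴)(+0.1)+(7.5 × 10⁻⁴)(+0.45) = 3.1 × 10⁻⁴ → stable
  177–205 m: −αΔT+βΔS = −(2.3 × 10⁻⁴)(-2.1)+(7.5 × 10⁻⁴)(+0.11) = 5.7 × 10⁻⁴ → stable
  205–231 m: −αΔT+βΔS = −(2.3 × 10⁻⁴)(-6.8)+(7.5 × 10⁻⁴)(+0.57) = 2.0 × 10⁻³ → stable
The 53–151 m interval has Δρ < 0: lighter water underlies denser water.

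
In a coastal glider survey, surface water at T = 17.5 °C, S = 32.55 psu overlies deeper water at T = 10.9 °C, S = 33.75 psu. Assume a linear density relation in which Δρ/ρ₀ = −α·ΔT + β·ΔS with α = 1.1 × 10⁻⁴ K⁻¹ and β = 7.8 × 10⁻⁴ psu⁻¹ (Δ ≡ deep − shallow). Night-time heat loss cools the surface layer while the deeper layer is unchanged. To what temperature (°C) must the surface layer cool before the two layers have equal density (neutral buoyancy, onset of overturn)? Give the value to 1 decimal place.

Neutral buoyancy requires Δρ = 0, i.e. −α(T_deep − T_surf′) + β(S_deep − S_surf) = 0.
T_surf′ = T_deep − (β/α)·ΔS = 10.9 − (7.8 × 10⁻⁴/1.1 × 10⁻⁴)·(+1.20) = 2.391 °C.
Cooling required: 17.5 − (2.391) = 15.109 °C.

2.4 °C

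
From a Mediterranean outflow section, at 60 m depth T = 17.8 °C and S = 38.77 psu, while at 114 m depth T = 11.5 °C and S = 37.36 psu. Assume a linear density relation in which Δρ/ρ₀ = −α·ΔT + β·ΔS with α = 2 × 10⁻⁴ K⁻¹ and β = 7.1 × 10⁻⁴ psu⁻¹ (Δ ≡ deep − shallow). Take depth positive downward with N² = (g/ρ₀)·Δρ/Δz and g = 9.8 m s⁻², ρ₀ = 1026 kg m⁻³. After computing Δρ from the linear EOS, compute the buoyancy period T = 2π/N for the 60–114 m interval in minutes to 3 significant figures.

ΔT = -6.3 K, ΔS = -1.41 psu (deep − shallow).
Δρ/ρ₀ = −αΔT + βΔS = 1.26 × 10⁻³ − 1.0011 × 10⁻³ = 2.589 × 10⁻⁴, so Δρ ≈ 0.2656 kg m⁻³.
N² = (g/ρ₀)·Δρ/Δz = g·(Δρ/ρ₀)/Δz = 9.8 × 2.589 × 10⁻⁴ / 54 = 4.6986 × 10⁻⁵ s⁻².
N = √(4.6986 × 10⁻⁵) = 6.8546 × 10⁻³ rad s⁻¹ → T = 2π/N = 916.64 s = 15.277 min ≈ 15.3 min.

15.3 min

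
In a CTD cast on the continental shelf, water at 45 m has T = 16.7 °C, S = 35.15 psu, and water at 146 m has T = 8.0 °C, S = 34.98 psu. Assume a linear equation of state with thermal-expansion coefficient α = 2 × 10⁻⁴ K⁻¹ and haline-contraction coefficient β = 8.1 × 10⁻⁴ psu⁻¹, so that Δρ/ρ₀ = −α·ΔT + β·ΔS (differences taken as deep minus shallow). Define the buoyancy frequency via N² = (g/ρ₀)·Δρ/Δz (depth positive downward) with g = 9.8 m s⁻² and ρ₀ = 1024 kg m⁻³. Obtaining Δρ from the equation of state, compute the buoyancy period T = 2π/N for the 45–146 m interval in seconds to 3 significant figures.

ΔT = -8.7 K, ΔS = -0.17 psu (deep − shallow).
Δρ/ρ₀ = −αΔT + βΔS = 1.74 × 10⁻³ − 1.377 × 10⁻⁴ = 1.6023 × 10⁻³, so Δρ ≈ 1.641 kg m⁻³.
N² = (g/ρ₀)·Δρ/Δz = g·(Δρ/ρ₀)/Δz = 9.8 × 1.6023 × 10⁻³ / 101 = 1.5547 × 10⁻⁴ s⁻².
N = √(1.5547 × 10⁻⁴) = 0.012469 rad s⁻¹ → T = 2π/N = 503.90 s ≈ 504 s.

504 s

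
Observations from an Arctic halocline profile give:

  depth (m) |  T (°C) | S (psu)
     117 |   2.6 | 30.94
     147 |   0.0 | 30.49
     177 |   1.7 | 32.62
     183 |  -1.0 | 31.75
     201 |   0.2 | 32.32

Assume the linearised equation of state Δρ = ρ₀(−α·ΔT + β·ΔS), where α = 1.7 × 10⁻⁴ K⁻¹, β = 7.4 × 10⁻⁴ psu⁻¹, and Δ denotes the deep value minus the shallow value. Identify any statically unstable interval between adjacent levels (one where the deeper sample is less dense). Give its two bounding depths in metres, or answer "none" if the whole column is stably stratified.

177–183 m

Evaluate Δρ/ρ₀ = −αΔT + βΔS across each adjacent pair:
  117–147 m: −αΔT+βΔS = −(1.7 × 10⁻⁴)(-2.6)+(7.4 × 10⁻⁴)(-0.45) = 1.1 × 10⁻⁴ → stable
  147–177 m: −αΔT+βΔS = −(1.7 × 10⁻⁴)(+1.7)+(7.4 × 10⁻⁴)(+2.13) = 1.3 × 10⁻³ → stable
  177–183 m: −αΔT+βΔS = −(1.7 × 10⁻⁴)(-2.7)+(7.4 × 10⁻⁴)(-0.87) = -1.8 × 10⁻⁴ → UNSTABLE
  183–201 m: −αΔT+βΔS = −(1.7 × 10⁻⁴)(+1.2)+(7.4 × 10⁻⁴)(+0.57) = 2.2 × 10⁻⁴ → stable
The 177–183 m interval has Δρ < 0: lighter water underlies denser water.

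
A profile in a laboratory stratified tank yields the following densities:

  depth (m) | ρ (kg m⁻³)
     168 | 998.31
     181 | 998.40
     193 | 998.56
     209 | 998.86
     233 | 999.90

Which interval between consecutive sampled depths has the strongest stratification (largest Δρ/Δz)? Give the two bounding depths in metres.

Compute the density gradient over each adjacent pair:
  168–181 m: Δρ/Δz = 0.09/13 = 6.9 × 10⁻³ kg m⁻⁴
  181–193 m: Δρ/Δz = 0.16/12 = 0.013 kg m⁻⁴
  193–209 m: Δρ/Δz = 0.30/16 = 0.019 kg m⁻⁴
  209–233 m: Δρ/Δz = 1.04/24 = 0.043 kg m⁻⁴
The largest gradient is in the 209–233 m interval — the pycnocline.

209–233 m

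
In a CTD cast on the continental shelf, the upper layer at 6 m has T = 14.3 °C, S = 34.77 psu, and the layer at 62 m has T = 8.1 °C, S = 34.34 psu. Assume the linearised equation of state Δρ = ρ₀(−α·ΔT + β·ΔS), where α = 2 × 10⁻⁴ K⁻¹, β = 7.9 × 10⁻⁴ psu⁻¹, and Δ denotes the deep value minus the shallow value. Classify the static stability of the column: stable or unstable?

ΔT = 8.1 − 14.3 = -6.2 K and ΔS = 34.34 − 34.77 = -0.43 psu (deep − shallow).
−αΔT = 1.24 × 10⁻³; βΔS = -3.397 × 10⁻⁴; sum Δρ/ρ₀ = 9.003 × 10⁻⁴.
Δρ/ρ₀ > 0, so Δρ > 0: deeper water is denser → statically stable.

stable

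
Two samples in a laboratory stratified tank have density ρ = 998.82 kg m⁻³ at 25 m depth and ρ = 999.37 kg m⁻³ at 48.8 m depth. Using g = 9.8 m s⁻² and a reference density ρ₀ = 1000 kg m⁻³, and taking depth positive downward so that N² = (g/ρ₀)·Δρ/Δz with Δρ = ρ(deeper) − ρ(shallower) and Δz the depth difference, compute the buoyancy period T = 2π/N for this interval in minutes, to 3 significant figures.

6.96 min

Δρ = 999.37 − 998.82 = 0.55 kg m⁻³ over Δz = 48.8 − 25 = 23.8 m.
N² = (9.8/1000) × (0.55/23.8) = 2.2647 × 10⁻⁴ s⁻².
N = √(2.2647 × 10⁻⁴) = 0.015049 rad s⁻¹, so T = 2π/N = 417.52 s = 6.9587 min ≈ 6.96 min.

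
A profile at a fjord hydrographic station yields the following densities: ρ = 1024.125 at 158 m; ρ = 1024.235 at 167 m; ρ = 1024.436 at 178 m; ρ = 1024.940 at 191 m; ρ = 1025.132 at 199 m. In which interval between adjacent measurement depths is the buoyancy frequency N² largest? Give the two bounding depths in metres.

Compute the density gradient over each adjacent pair:
  158–167 m: Δρ/Δz = 0.110/9 = 0.012 kg m⁻⁴
  167–178 m: Δρ/Δz = 0.201/11 = 0.018 kg m⁻⁴
  178–191 m: Δρ/Δz = 0.504/13 = 0.039 kg m⁻⁴
  191–199 m: Δρ/Δz = 0.192/8 = 0.024 kg m⁻⁴
The largest gradient is in the 178–191 m interval — the pycnocline.

178–191 m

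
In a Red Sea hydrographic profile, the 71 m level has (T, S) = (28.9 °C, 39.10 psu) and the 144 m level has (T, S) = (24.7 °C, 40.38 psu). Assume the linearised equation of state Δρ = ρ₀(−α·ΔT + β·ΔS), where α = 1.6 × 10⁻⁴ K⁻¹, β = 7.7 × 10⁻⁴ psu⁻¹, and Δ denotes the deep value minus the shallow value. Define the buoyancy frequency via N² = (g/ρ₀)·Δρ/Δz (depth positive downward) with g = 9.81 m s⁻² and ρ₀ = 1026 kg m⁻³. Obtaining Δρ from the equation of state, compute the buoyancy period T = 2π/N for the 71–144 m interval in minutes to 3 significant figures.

ΔT = -4.2 K, ΔS = +1.28 psu (deep − shallow).
Δρ/ρ₀ = −αΔT + βΔS = 6.72 × 10⁻⁴ + 9.856 × 10⁻⁴ = 1.6576 × 10⁻³, so Δρ ≈ 1.701 kg m⁻³.
N² = (g/ρ₀)·Δρ/Δz = g·(Δρ/ρ₀)/Δz = 9.81 × 1.6576 × 10⁻³ / 73 = 2.2275 × 10⁻⁴ s⁻².
N = √(2.2275 × 10⁻⁴) = 0.014925 rad s⁻¹ → T = 2π/N = 420.98 s = 7.0163 min ≈ 7.02 min.

7.02 min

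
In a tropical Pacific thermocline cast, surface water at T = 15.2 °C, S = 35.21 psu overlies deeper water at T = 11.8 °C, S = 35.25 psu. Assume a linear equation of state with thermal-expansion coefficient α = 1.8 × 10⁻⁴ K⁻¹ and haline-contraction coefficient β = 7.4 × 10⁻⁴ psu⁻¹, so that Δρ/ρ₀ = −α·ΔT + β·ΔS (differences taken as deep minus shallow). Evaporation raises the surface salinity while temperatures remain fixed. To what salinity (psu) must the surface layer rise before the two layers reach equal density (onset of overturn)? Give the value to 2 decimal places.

36.08 psu

Neutral buoyancy requires −α(T_deep − T_surf) + β(S_deep − S_surf′) = 0.
S_surf′ = S_deep − (α/β)·ΔT = 35.25 − (1.8 × 10⁻⁴/7.4 × 10⁻⁴)·(-3.4) = 36.0770 psu.
Increase required: 36.0770 − 35.21 = 0.8670 psu.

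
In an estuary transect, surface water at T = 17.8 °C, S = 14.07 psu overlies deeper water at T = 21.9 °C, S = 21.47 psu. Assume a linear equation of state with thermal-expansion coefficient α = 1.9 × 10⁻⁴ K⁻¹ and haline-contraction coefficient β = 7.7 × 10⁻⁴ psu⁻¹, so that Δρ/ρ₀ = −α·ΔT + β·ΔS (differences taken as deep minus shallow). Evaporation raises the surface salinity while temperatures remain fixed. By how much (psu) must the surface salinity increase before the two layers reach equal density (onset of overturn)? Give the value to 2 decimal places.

6.39 psu

Neutral buoyancy requires −α(T_deep − T_surf) + β(S_deep − S_surf′) = 0.
S_surf′ = S_deep − (α/β)·ΔT = 21.47 − (1.9 × 10⁻⁴/7.7 × 10⁻⁴)·(+4.1) = 20.4583 psu.
Increase required: 20.4583 − 14.07 = 6.3883 psu.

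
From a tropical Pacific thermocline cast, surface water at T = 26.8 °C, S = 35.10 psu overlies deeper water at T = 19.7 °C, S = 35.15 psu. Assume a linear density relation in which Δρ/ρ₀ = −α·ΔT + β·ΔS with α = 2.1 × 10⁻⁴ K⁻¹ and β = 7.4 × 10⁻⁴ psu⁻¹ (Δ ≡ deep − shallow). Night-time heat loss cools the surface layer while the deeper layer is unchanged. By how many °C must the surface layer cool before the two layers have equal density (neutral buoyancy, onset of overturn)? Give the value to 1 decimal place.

7.3 °C

Neutral buoyancy requires Δρ = 0, i.e. −α(T_deep − T_surf′) + β(S_deep − S_surf) = 0.
T_surf′ = T_deep − (β/α)·ΔS = 19.7 − (7.4 × 10⁻⁴/2.1 × 10⁻⁴)·(+0.05) = 19.524 °C.
Cooling required: 26.8 − (19.524) = 7.276 °C.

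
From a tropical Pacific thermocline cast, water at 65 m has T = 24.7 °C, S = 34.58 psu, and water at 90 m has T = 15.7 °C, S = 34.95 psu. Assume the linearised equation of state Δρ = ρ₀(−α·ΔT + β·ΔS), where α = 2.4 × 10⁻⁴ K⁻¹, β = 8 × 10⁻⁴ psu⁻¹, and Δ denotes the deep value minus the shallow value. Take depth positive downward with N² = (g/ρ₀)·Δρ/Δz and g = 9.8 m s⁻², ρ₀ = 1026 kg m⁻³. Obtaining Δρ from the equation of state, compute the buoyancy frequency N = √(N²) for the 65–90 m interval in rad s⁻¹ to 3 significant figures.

0.0310 rad s⁻¹

ΔT = -9.0 K, ΔS = +0.37 psu (deep − shallow).
Δρ/ρ₀ = −αΔT + βΔS = 2.16 × 10⁻³ + 2.96 × 10⁻⁴ = 2.456 × 10⁻³, so Δρ ≈ 2.520 kg m⁻³.
N² = (g/ρ₀)·Δρ/Δz = g·(Δρ/ρ₀)/Δz = 9.8 × 2.456 × 10⁻³ / 25 = 9.6275 × 10⁻⁴ s⁻².
N = √(9.6275 × 10⁻⁴) = 0.031028 rad s⁻¹ ≈ 0.0310 rad s⁻¹.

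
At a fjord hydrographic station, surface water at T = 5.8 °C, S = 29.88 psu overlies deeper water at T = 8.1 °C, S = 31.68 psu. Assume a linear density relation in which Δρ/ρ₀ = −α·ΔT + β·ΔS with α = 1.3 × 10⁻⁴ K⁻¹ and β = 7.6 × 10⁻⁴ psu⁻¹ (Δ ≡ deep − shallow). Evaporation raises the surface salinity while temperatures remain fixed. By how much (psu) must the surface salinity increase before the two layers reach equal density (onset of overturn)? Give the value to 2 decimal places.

Neutral buoyancy requires −α(T_deep − T_surf) + β(S_deep − S_surf′) = 0.
S_surf′ = S_deep − (α/β)·ΔT = 31.68 − (1.3 × 10⁻⁴/7.6 × 10⁻⁴)·(+2.3) = 31.2866 psu.
Increase required: 31.2866 − 29.88 = 1.4066 psu.

1.41 psu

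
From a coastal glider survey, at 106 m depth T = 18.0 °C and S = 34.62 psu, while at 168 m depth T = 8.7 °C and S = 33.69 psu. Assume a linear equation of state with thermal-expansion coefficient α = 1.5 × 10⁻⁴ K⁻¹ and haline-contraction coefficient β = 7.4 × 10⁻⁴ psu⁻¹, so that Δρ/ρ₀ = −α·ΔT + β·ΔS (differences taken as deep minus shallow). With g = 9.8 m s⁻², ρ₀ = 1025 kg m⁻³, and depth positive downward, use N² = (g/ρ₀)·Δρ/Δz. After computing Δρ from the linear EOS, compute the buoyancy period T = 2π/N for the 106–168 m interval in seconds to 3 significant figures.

ΔT = -9.3 K, ΔS = -0.93 psu (deep − shallow).
Δρ/ρ₀ = −αΔT + βΔS = 1.395 × 10⁻³ − 6.882 × 10⁻⁴ = 7.068 × 10⁻⁴, so Δρ ≈ 0.7245 kg m⁻³.
N² = (g/ρ₀)·Δρ/Δz = g·(Δρ/ρ₀)/Δz = 9.8 × 7.068 × 10⁻⁴ / 62 = 1.1172 × 10⁻⁴ s⁻².
N = √(1.1172 × 10⁻⁴) = 0.010570 rad s⁻¹ → T = 2π/N = 594.44 s ≈ 594 s.

594 s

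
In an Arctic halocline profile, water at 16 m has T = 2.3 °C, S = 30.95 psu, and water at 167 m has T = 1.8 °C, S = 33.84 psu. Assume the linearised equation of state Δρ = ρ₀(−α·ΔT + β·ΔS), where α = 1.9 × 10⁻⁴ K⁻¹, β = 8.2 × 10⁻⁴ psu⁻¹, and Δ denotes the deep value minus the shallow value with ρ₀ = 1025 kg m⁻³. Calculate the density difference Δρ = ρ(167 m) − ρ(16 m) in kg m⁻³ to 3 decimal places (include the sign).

ΔT = -0.5 K, ΔS = +2.89 psu (deep − shallow).
Δρ/ρ₀ = −(1.9 × 10⁻⁴)(-0.5) + (8.2 × 10⁻⁴)(+2.89) = 2.4648 × 10⁻³.
Δρ = 1025 × (2.4648 × 10⁻³) = +2.526 kg m⁻³.
Positive Δρ: denser below, stable.

+2.526 kg m⁻³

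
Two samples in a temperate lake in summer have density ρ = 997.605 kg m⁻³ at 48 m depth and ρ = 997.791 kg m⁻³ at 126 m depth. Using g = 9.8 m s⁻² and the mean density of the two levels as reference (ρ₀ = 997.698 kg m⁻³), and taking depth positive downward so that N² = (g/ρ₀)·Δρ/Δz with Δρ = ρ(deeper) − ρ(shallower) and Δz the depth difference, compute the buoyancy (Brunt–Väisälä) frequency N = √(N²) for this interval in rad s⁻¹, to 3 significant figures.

Δρ = 997.791 − 997.605 = 0.186 kg m⁻³ over Δz = 126 − 48 = 78 m.
N² = (9.8/997.698) × (0.186/78) = 2.3423 × 10⁻⁵ s⁻².
N = √(2.3423 × 10⁻⁵) = 4.8397 × 10⁻³ rad s⁻¹ ≈ 4.84 × 10⁻³ rad s⁻¹.

4.84 × 10⁻³ rad s⁻¹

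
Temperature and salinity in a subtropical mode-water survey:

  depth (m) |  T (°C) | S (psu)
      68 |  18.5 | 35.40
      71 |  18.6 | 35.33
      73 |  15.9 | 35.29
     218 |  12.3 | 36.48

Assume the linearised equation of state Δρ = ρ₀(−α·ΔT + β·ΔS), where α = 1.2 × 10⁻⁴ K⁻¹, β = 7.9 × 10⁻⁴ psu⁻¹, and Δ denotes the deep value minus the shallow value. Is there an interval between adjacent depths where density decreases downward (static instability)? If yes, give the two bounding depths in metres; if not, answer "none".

68–71 m

Evaluate Δρ/ρ₀ = −αΔT + βΔS across each adjacent pair:
  68–71 m: −αΔT+βΔS = −(1.2 × 10⁻⁴)(+0.1)+(7.9 × 10⁻⁴)(-0.07) = -6.7 × 10⁻⁵ → UNSTABLE
  71–73 m: −αΔT+βΔS = −(1.2 × 10⁻⁴)(-2.7)+(7.9 × 10⁻⁴)(-0.04) = 2.9 × 10⁻⁴ → stable
  73–218 m: −αΔT+βΔS = −(1.2 × 10⁻⁴)(-3.6)+(7.9 × 10⁻⁴)(+1.19) = 1.4 × 10⁻³ → stable
The 68–71 m interval has Δρ < 0: lighter water underlies denser water.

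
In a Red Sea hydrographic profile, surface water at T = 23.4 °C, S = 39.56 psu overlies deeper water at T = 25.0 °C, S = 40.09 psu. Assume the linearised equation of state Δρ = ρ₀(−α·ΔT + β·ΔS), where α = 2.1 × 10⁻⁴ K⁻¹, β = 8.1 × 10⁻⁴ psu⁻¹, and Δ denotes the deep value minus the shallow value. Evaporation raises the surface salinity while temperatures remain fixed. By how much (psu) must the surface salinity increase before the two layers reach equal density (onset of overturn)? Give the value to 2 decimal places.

Neutral buoyancy requires −α(T_deep − T_surf) + β(S_deep − S_surf′) = 0.
S_surf′ = S_deep − (α/β)·ΔT = 40.09 − (2.1 × 10⁻⁴/8.1 × 10⁻⁴)·(+1.6) = 39.6752 psu.
Increase required: 39.6752 − 39.56 = 0.1152 psu.

0.12 psu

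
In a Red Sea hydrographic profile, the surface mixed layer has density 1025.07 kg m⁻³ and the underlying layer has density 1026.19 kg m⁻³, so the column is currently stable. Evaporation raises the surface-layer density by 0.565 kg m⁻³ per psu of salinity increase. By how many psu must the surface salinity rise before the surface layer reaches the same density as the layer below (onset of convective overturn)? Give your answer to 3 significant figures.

Density deficit of the surface layer: 1026.19 − 1025.07 = 1.12 kg m⁻³.
Required change = 1.12 / 0.565 = 1.98 psu.

1.98 psu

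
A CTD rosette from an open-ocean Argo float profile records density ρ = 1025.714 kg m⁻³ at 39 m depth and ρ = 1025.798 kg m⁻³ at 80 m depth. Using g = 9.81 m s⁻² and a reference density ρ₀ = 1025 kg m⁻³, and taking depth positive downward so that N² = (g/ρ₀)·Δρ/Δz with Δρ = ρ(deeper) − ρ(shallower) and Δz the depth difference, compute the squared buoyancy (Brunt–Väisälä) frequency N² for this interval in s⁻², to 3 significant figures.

1.96 × 10⁻⁵ s⁻²

Δρ = 1025.798 − 1025.714 = 0.084 kg m⁻³ over Δz = 80 − 39 = 41 m.
N² = (9.81/1025) × (0.084/41) = 1.9608 × 10⁻⁵ s⁻² ≈ 1.96 × 10⁻⁵ s⁻².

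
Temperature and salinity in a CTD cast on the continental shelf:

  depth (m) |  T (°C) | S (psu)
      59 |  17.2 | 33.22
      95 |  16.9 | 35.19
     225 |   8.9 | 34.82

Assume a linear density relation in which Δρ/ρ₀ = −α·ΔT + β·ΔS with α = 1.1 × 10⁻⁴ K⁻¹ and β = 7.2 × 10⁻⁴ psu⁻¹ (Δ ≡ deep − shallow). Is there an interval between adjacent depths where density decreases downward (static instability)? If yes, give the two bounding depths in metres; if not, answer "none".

Evaluate Δρ/ρ₀ = −αΔT + βΔS across each adjacent pair:
  59–95 m: −αΔT+βΔS = −(1.1 × 10⁻⁴)(-0.3)+(7.2 × 10⁻⁴)(+1.97) = 1.5 × 10⁻³ → stable
  95–225 m: −αΔT+βΔS = −(1.1 × 10⁻⁴)(-8.0)+(7.2 × 10⁻⁴)(-0.37) = 6.1 × 10⁻⁴ → stable
Every interval has Δρ > 0: the column is stably stratified throughout.

none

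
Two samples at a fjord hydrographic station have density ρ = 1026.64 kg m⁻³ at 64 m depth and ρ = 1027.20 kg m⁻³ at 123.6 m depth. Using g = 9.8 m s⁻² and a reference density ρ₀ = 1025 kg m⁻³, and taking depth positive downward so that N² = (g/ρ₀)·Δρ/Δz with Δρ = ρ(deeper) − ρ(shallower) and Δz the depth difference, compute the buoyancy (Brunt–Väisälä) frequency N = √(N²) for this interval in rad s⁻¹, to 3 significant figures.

Δρ = 1027.20 − 1026.64 = 0.56 kg m⁻³ over Δz = 123.6 − 64 = 59.6 m.
N² = (9.8/1025) × (0.56/59.6) = 8.9835 × 10⁻⁵ s⁻².
N = √(8.9835 × 10⁻⁵) = 9.4781 × 10⁻³ rad s⁻¹ ≈ 9.48 × 10⁻³ rad s⁻¹.

9.48 × 10⁻³ rad s⁻¹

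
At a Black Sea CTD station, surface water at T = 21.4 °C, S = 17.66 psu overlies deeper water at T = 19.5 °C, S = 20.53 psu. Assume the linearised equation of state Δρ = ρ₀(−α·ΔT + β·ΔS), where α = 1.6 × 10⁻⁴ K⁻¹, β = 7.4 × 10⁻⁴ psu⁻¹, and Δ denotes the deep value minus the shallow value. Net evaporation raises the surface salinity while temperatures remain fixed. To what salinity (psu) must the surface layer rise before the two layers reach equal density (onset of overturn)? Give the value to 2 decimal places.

20.94 psu

Neutral buoyancy requires −α(T_deep − T_surf) + β(S_deep − S_surf′) = 0.
S_surf′ = S_deep − (α/β)·ΔT = 20.53 − (1.6 × 10⁻⁴/7.4 × 10⁻⁴)·(-1.9) = 20.9408 psu.
Increase required: 20.9408 − 17.66 = 3.2808 psu.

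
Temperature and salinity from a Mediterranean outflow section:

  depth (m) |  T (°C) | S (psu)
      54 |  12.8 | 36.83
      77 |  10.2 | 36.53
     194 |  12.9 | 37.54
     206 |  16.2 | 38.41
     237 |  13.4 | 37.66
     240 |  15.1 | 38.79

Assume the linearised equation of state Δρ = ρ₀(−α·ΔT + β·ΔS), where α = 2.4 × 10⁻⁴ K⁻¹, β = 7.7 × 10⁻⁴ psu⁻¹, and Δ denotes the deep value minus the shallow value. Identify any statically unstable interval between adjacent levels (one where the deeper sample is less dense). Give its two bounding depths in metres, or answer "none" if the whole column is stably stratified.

194–206 m

Evaluate Δρ/ρ₀ = −αΔT + βΔS across each adjacent pair:
  54–77 m: −αΔT+βΔS = −(2.4 × 10⁻⁴)(-2.6)+(7.7 × 10⁻⁴)(-0.30) = 3.9 × 10⁻⁴ → stable
  77–194 m: −αΔT+βΔS = −(2.4 × 10⁻⁴)(+2.7)+(7.7 × 10⁻⁴)(+1.01) = 1.3 × 10⁻⁴ → stable
  194–206 m: −αΔT+βΔS = −(2.4 × 10⁻⁴)(+3.3)+(7.7 × 10⁻⁴)(+0.87) = -1.2 × 10⁻⁴ → UNSTABLE
  206–237 m: −αΔT+βΔS = −(2.4 × 10⁻⁴)(-2.8)+(7.7 × 10⁻⁴)(-0.75) = 9.4 × 10⁻⁵ → stable
  237–240 m: −αΔT+βΔS = −(2.4 × 10⁻⁴)(+1.7)+(7.7 × 10⁻⁴)(+1.13) = 4.6 × 10⁻⁴ → stable
The 194–206 m interval has Δρ < 0: lighter water underlies denser water.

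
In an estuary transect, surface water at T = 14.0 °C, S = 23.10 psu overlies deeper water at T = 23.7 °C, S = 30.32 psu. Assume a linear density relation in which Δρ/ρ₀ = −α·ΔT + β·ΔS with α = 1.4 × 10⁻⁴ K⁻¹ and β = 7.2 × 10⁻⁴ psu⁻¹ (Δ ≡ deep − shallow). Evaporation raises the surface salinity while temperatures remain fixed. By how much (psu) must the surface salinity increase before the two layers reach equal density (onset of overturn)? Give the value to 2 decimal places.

5.33 psu

Neutral buoyancy requires −α(T_deep − T_surf) + β(S_deep − S_surf′) = 0.
S_surf′ = S_deep − (α/β)·ΔT = 30.32 − (1.4 × 10⁻⁴/7.2 × 10⁻⁴)·(+9.7) = 28.4339 psu.
Increase required: 28.4339 − 23.10 = 5.3339 psu.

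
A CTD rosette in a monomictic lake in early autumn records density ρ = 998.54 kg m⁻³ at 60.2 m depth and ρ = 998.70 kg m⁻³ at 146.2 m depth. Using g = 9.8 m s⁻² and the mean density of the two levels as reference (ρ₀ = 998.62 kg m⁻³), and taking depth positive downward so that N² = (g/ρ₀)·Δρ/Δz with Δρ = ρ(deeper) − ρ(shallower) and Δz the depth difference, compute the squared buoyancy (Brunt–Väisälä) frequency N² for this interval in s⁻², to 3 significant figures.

Δρ = 998.70 − 998.54 = 0.16 kg m⁻³ over Δz = 146.2 − 60.2 = 86 m.
N² = (9.8/998.62) × (0.16/86) = 1.8258 × 10⁻⁵ s⁻² ≈ 1.83 × 10⁻⁵ s⁻².

1.83 × 10⁻⁵ s⁻²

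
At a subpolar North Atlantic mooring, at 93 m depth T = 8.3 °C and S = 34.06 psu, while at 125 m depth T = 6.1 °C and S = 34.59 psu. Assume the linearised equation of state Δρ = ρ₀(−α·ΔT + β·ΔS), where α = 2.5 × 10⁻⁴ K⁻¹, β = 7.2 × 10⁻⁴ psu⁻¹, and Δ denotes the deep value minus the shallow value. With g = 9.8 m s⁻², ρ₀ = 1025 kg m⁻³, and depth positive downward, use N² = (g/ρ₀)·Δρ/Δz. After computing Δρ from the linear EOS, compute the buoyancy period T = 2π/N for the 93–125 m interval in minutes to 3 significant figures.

ΔT = -2.2 K, ΔS = +0.53 psu (deep − shallow).
Δρ/ρ₀ = −αΔT + βΔS = 5.50 × 10⁻⁴ + 3.816 × 10⁻⁴ = 9.316 × 10⁻⁴, so Δρ ≈ 0.9549 kg m⁻³.
N² = (g/ρ₀)·Δρ/Δz = g·(Δρ/ρ₀)/Δz = 9.8 × 9.316 × 10⁻⁴ / 32 = 2.8530 × 10⁻⁴ s⁻².
N = √(2.8530 × 10⁻⁴) = 0.016891 rad s⁻¹ → T = 2π/N = 371.98 s = 6.1997 min ≈ 6.20 min.

6.20 min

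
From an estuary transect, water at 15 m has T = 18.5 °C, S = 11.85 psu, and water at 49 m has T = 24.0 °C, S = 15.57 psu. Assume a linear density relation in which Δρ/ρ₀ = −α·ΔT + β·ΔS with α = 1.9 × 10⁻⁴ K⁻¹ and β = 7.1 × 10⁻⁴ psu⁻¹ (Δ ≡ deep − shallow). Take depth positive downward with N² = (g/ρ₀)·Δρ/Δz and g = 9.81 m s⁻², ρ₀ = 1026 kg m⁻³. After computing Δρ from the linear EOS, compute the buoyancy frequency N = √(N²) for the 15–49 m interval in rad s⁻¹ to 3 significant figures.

0.0215 rad s⁻¹

ΔT = +5.5 K, ΔS = +3.72 psu (deep − shallow).
Δρ/ρ₀ = −αΔT + βΔS = -1.045 × 10⁻³ + 2.6412 × 10⁻³ = 1.5962 × 10⁻³, so Δρ ≈ 1.638 kg m⁻³.
N² = (g/ρ₀)·Δρ/Δz = g·(Δρ/ρ₀)/Δz = 9.81 × 1.5962 × 10⁻³ / 34 = 4.6055 × 10⁻⁴ s⁻².
N = √(4.6055 × 10⁻⁴) = 0.021460 rad s⁻¹ ≈ 0.0215 rad s⁻¹.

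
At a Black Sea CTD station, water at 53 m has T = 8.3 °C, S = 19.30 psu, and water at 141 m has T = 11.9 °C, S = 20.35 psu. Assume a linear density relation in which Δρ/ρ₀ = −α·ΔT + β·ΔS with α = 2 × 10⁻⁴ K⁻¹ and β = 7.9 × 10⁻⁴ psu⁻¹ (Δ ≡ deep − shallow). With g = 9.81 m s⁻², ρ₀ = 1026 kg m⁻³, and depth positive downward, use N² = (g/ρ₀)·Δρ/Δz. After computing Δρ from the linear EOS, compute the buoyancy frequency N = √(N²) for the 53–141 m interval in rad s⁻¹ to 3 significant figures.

ΔT = +3.6 K, ΔS = +1.05 psu (deep − shallow).
Δρ/ρ₀ = −αΔT + βΔS = -7.20 × 10⁻⁴ + 8.295 × 10⁻⁴ = 1.095 × 10⁻⁴, so Δρ ≈ 0.1123 kg m⁻³.
N² = (g/ρ₀)·Δρ/Δz = g·(Δρ/ρ₀)/Δz = 9.81 × 1.095 × 10⁻⁴ / 88 = 1.2207 × 10⁻⁵ s⁻².
N = √(1.2207 × 10⁻⁵) = 3.4939 × 10⁻³ rad s⁻¹ ≈ 3.49 × 10⁻³ rad s⁻¹.

3.49 × 10⁻³ rad s⁻¹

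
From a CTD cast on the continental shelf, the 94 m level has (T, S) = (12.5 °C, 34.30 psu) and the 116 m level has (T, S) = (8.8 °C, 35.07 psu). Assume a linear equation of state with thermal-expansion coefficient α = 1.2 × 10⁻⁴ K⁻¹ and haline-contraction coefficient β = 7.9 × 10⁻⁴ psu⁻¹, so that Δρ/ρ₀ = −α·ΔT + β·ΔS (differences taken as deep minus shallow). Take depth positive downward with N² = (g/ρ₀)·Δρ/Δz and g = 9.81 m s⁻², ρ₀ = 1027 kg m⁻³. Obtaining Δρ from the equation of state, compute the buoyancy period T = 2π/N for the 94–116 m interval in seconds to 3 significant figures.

ΔT = -3.7 K, ΔS = +0.77 psu (deep − shallow).
Δρ/ρ₀ = −αΔT + βΔS = 4.44 × 10⁻⁴ + 6.083 × 10⁻⁴ = 1.0523 × 10⁻³, so Δρ ≈ 1.081 kg m⁻³.
N² = (g/ρ₀)·Δρ/Δz = g·(Δρ/ρ₀)/Δz = 9.81 × 1.0523 × 10⁻³ / 22 = 4.6923 × 10⁻⁴ s⁻².
N = √(4.6923 × 10⁻⁴) = 0.021662 rad s⁻¹ → T = 2π/N = 290.06 s ≈ 290 s.

290 s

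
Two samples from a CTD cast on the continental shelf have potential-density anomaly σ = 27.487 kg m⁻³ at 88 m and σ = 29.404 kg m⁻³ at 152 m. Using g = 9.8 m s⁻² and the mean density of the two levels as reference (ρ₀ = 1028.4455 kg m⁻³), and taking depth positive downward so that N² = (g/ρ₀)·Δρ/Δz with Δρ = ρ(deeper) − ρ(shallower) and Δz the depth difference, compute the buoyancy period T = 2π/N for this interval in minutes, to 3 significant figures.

6.20 min

Δρ = 1029.404 − 1027.487 = 1.917 kg m⁻³ over Δz = 152 − 88 = 64 m.
N² = (9.8/1028.4455) × (1.917/64) = 2.8542 × 10⁻⁴ s⁻².
N = √(2.8542 × 10⁻⁴) = 0.016894 rad s⁻¹, so T = 2π/N = 371.92 s = 6.1987 min ≈ 6.20 min.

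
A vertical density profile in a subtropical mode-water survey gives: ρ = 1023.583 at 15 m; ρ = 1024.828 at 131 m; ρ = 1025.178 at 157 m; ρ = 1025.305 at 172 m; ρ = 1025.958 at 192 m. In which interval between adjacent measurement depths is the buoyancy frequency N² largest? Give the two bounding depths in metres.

172–192 m

Compute the density gradient over each adjacent pair:
  15–131 m: Δρ/Δz = 1.245/116 = 0.011 kg m⁻⁴
  131–157 m: Δρ/Δz = 0.350/26 = 0.013 kg m⁻⁴
  157–172 m: Δρ/Δz = 0.127/15 = 8.5 × 10⁻³ kg m⁻⁴
  172–192 m: Δρ/Δz = 0.653/20 = 0.033 kg m⁻⁴
The largest gradient is in the 172–192 m interval — the pycnocline.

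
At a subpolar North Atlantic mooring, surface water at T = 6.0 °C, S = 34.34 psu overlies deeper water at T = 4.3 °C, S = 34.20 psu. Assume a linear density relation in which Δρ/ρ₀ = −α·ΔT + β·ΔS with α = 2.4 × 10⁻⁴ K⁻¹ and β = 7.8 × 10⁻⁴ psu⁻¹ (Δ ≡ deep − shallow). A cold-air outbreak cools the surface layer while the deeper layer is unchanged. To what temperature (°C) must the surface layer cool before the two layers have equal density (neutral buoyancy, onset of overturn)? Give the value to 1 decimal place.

Neutral buoyancy requires Δρ = 0, i.e. −α(T_deep − T_surf′) + β(S_deep − S_surf) = 0.
T_surf′ = T_deep − (β/α)·ΔS = 4.3 − (7.8 × 10⁻⁴/2.4 × 10⁻⁴)·(-0.14) = 4.755 °C.
Cooling required: 6.0 − (4.755) = 1.245 °C.

4.8 °C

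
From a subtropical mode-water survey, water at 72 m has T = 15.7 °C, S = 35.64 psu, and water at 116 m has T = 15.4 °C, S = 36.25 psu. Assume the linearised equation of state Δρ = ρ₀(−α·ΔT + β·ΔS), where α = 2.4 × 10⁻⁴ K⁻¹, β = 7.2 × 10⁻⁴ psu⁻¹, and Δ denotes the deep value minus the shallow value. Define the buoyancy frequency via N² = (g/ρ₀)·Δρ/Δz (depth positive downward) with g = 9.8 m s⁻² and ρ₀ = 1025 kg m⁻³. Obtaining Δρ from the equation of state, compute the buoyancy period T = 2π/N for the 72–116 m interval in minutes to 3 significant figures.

ΔT = -0.3 K, ΔS = +0.61 psu (deep − shallow).
Δρ/ρ₀ = −αΔT + βΔS = 7.20 × 10⁻⁵ + 4.392 × 10⁻⁴ = 5.112 × 10⁻⁴, so Δρ ≈ 0.5240 kg m⁻³.
N² = (g/ρ₀)·Δρ/Δz = g·(Δρ/ρ₀)/Δz = 9.8 × 5.112 × 10⁻⁴ / 44 = 1.1386 × 10⁻⁴ s⁻².
N = √(1.1386 × 10⁻⁴) = 0.010671 rad s⁻¹ → T = 2π/N = 588.81 s = 9.8135 min ≈ 9.81 min.

9.81 min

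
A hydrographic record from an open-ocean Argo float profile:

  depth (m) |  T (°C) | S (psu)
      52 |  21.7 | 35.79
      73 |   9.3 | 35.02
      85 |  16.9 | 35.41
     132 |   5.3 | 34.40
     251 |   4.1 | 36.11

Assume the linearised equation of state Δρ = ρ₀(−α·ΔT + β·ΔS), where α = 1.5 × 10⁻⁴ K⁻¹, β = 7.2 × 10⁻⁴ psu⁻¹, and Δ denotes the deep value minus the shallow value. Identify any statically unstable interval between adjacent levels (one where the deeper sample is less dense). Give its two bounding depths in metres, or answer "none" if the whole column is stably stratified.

Evaluate Δρ/ρ₀ = −αΔT + βΔS across each adjacent pair:
  52–73 m: −αΔT+βΔS = −(1.5 × 10⁻⁴)(-12.4)+(7.2 × 10⁻⁴)(-0.77) = 1.3 × 10⁻³ → stable
  73–85 m: −αΔT+βΔS = −(1.5 × 10⁻⁴)(+7.6)+(7.2 × 10⁻⁴)(+0.39) = -8.6 × 10⁻⁴ → UNSTABLE
  85–132 m: −αΔT+βΔS = −(1.5 × 10⁻⁴)(-11.6)+(7.2 × 10⁻⁴)(-1.01) = 1.0 × 10⁻³ → stable
  132–251 m: −αΔT+βΔS = −(1.5 × 10⁻⁴)(-1.2)+(7.2 × 10⁻⁴)(+1.71) = 1.4 × 10⁻³ → stable
The 73–85 m interval has Δρ < 0: lighter water underlies denser water.

73–85 m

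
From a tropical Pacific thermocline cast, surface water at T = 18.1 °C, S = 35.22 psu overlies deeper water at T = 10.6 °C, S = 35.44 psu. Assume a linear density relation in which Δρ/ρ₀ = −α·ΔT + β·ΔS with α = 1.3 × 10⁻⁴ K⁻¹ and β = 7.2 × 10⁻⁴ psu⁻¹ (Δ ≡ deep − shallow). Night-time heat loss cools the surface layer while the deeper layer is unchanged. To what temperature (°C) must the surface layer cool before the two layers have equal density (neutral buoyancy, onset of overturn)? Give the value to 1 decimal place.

9.4 °C

Neutral buoyancy requires Δρ = 0, i.e. −α(T_deep − T_surf′) + β(S_deep − S_surf) = 0.
T_surf′ = T_deep − (β/α)·ΔS = 10.6 − (7.2 × 10⁻⁴/1.3 × 10⁻⁴)·(+0.22) = 9.382 °C.
Cooling required: 18.1 − (9.382) = 8.718 °C.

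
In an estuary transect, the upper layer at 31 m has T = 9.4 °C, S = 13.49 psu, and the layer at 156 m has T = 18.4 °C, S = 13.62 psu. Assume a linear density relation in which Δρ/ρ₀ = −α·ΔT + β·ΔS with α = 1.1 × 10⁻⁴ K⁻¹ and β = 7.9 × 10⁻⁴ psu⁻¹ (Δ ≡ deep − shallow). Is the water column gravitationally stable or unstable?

ΔT = 18.4 − 9.4 = +9.0 K and ΔS = 13.62 − 13.49 = +0.13 psu (deep − shallow).
−αΔT = -9.90 × 10⁻⁴; βΔS = 1.027 × 10⁻⁴; sum Δρ/ρ₀ = -8.873 × 10⁻⁴.
Δρ/ρ₀ < 0, so Δρ < 0: deeper water is lighter → statically unstable; the column would overturn.

unstable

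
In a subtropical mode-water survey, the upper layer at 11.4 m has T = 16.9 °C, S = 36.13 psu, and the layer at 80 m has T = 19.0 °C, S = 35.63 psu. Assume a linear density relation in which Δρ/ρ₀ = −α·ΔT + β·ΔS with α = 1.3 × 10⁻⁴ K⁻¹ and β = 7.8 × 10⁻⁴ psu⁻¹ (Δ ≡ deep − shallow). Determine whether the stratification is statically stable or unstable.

ΔT = 19.0 − 16.9 = +2.1 K and ΔS = 35.63 − 36.13 = -0.50 psu (deep − shallow).
−αΔT = -2.73 × 10⁻⁴; βΔS = -3.90 × 10⁻⁴; sum Δρ/ρ₀ = -6.63 × 10⁻⁴.
Δρ/ρ₀ < 0, so Δρ < 0: deeper water is lighter → statically unstable; the column would overturn.

unstable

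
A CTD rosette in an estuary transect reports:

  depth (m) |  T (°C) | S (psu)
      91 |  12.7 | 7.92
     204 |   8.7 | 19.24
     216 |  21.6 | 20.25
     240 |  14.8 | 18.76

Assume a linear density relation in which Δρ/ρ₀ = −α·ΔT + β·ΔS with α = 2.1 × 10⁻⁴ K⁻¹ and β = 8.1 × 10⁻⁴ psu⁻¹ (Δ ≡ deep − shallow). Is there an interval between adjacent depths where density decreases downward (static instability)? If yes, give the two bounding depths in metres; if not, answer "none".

204–216 m

Evaluate Δρ/ρ₀ = −αΔT + βΔS across each adjacent pair:
  91–204 m: −αΔT+βΔS = −(2.1 × 10⁻⁴)(-4.0)+(8.1 × 10⁻⁴)(+11.32) = 0.010 → stable
  204–216 m: −αΔT+βΔS = −(2.1 × 10⁻⁴)(+12.9)+(8.1 × 10⁻⁴)(+1.01) = -1.9 × 10⁻³ → UNSTABLE
  216–240 m: −αΔT+βΔS = −(2.1 × 10⁻⁴)(-6.8)+(8.1 × 10⁻⁴)(-1.49) = 2.2 × 10⁻⁴ → stable
The 204–216 m interval has Δρ < 0: lighter water underlies denser water.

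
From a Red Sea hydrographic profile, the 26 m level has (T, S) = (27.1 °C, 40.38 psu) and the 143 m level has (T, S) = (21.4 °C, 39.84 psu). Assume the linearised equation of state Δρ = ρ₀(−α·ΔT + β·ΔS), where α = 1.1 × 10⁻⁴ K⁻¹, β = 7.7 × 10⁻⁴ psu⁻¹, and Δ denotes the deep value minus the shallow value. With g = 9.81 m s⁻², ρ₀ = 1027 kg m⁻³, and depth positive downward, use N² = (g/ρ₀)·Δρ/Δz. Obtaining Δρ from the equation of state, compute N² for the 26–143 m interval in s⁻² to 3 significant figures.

ΔT = -5.7 K, ΔS = -0.54 psu (deep − shallow).
Δρ/ρ₀ = −αΔT + βΔS = 6.27 × 10⁻⁴ − 4.158 × 10⁻⁴ = 2.112 × 10⁻⁴, so Δρ ≈ 0.2169 kg m⁻³.
N² = (g/ρ₀)·Δρ/Δz = g·(Δρ/ρ₀)/Δz = 9.81 × 2.112 × 10⁻⁴ / 117 = 1.7708 × 10⁻⁵ s⁻² ≈ 1.77 × 10⁻⁵ s⁻².

1.77 × 10⁻⁵ s⁻²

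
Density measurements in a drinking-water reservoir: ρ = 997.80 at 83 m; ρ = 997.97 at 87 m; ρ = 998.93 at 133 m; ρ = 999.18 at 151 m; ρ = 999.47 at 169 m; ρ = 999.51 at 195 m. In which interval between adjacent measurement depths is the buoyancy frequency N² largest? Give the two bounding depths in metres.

83–87 m

Compute the density gradient over each adjacent pair:
  83–87 m: Δρ/Δz = 0.17/4 = 0.043 kg m⁻⁴
  87–133 m: Δρ/Δz = 0.96/46 = 0.021 kg m⁻⁴
  133–151 m: Δρ/Δz = 0.25/18 = 0.014 kg m⁻⁴
  151–169 m: Δρ/Δz = 0.29/18 = 0.016 kg m⁻⁴
  169–195 m: Δρ/Δz = 0.04/26 = 1.5 × 10⁻³ kg m⁻⁴
The largest gradient is in the 83–87 m interval — the pycnocline.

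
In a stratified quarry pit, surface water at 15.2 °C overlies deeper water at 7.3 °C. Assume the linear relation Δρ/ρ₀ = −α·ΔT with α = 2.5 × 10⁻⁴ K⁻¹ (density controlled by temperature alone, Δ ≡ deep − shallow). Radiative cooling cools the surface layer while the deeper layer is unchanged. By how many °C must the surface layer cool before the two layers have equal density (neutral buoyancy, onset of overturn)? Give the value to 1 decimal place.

With temperature the only control, equal density requires T_surf′ = T_deep.
T_surf′ = 7.3 °C.
Cooling required: 15.2 − 7.3 = 7.9 °C.

7.9 °C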